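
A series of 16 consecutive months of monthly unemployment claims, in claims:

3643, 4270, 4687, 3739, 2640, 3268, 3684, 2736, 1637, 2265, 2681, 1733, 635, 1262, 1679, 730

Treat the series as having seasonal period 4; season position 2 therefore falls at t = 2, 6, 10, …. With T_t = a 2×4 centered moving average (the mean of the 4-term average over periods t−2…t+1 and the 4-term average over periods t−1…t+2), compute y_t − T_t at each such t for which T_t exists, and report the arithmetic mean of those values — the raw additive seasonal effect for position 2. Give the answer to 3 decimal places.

60.458

Season position 2 occurs at t = 6, 10, 14 (where T_t is defined).
t=6: T_6 = 3207.37500; y_6 − T_6 = 3268 − 3207.37500 = 60.62500
t=10: T_10 = 2204.37500; y_10 − T_10 = 2265 − 2204.37500 = 60.62500
t=14: T_14 = 1201.87500; y_14 − T_14 = 1262 − 1201.87500 = 60.12500
Mean deviation: (60.62500 + 60.62500 + 60.12500) / 3 = 60.458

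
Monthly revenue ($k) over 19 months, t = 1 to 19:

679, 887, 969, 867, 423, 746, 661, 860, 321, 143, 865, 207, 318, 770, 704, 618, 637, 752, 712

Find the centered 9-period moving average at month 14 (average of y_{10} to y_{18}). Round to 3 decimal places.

557.111

Sum of periods 10–18: 143 + 865 + 207 + 318 + 770 + 704 + 618 + 637 + 752 = 5014
Divide by 9: 5014 / 9 = 557.111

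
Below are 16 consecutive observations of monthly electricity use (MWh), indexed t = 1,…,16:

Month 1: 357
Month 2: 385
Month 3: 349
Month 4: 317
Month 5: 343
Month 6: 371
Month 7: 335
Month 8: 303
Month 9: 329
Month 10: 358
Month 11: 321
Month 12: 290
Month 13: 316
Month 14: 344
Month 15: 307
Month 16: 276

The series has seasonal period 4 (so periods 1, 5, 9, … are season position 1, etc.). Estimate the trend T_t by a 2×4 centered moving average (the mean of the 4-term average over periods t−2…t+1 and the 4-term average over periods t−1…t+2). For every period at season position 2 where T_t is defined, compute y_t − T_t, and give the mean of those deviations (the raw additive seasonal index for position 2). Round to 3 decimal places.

31.542

Season position 2 occurs at t = 6, 10, 14 (where T_t is defined).
t=6: T_6 = 339.75000; y_6 − T_6 = 371 − 339.75000 = 31.25000
t=10: T_10 = 326.12500; y_10 − T_10 = 358 − 326.12500 = 31.87500
t=14: T_14 = 312.50000; y_14 − T_14 = 344 − 312.50000 = 31.50000
Mean deviation: (31.25000 + 31.87500 + 31.50000) / 3 = 31.542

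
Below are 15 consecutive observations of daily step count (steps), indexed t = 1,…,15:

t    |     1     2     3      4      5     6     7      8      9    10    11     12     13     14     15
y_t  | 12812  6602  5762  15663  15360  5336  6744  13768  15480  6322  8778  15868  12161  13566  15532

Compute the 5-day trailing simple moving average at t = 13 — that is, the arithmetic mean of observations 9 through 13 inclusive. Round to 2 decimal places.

11721.80

Sum of periods 9–13: 15480 + 6322 + 8778 + 15868 + 12161 = 58609
Divide by 5: 58609 / 5 = 11721.80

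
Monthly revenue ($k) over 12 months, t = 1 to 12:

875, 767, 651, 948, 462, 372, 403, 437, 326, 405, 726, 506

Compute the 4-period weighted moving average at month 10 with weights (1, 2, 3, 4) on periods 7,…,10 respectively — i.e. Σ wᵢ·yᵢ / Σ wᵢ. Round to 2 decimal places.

Weighted sum: 1·403 + 2·437 + 3·326 + 4·405 = 403 + 874 + 978 + 1620 = 3875
Weight total: 1 + 2 + 3 + 4 = 10
WMA = 3875 / 10 = 387.50

387.50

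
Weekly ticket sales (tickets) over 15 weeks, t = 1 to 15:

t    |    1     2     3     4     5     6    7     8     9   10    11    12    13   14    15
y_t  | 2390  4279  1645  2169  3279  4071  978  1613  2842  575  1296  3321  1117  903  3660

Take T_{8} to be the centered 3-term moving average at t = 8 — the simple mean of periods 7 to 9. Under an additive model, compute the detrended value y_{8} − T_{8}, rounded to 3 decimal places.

-198.000

Trend T_8 = (978 + 1613 + 2842) / 3 = 5433/3 = 1811.00000
Detrended value: 1613 − 1811.00000 = -198.000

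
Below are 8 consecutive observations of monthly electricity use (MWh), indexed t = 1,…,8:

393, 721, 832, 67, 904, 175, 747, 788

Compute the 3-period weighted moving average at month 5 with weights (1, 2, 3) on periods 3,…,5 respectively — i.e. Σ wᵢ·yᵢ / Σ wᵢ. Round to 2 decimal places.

Weighted sum: 1·832 + 2·67 + 3·904 = 832 + 134 + 2712 = 3678
Weight total: 1 + 2 + 3 = 6
WMA = 3678 / 6 = 613.00

613.00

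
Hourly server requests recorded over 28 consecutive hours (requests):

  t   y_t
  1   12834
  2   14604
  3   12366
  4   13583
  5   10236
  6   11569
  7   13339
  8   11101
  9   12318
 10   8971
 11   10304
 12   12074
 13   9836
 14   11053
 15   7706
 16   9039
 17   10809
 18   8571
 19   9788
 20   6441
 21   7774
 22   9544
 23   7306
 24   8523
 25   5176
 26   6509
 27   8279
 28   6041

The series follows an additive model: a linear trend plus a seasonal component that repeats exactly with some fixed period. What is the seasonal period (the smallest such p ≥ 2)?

5

First differences y_{t+1} − y_t: 1770, -2238, 1217, -3347, 1333, 1770, -2238, 1217, -3347, 1333, 1770, -2238, …
The difference pattern repeats every 5 terms and not for any smaller step, so p = 5.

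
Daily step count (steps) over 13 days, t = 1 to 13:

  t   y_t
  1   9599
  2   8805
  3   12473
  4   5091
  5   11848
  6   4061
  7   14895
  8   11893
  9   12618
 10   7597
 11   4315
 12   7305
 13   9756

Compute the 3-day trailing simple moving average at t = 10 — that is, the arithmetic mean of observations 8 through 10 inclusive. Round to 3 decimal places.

10702.667

Sum of periods 8–10: 11893 + 12618 + 7597 = 32108
Divide by 3: 32108 / 3 = 10702.667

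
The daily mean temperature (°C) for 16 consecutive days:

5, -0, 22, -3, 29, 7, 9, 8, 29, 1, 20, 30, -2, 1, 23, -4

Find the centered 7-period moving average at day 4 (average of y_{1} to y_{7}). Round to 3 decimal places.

Sum of periods 1–7: 5 + (-0) + 22 + (-3) + 29 + 7 + 9 = 69
Divide by 7: 69 / 7 = 9.857

9.857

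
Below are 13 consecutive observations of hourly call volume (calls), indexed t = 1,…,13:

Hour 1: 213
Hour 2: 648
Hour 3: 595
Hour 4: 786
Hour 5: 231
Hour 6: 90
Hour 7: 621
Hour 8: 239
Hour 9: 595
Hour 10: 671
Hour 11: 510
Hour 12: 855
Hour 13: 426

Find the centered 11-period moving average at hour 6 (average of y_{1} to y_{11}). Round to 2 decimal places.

472.64

Sum of periods 1–11: 213 + 648 + 595 + 786 + 231 + 90 + 621 + 239 + 595 + 671 + 510 = 5199
Divide by 11: 5199 / 11 = 472.64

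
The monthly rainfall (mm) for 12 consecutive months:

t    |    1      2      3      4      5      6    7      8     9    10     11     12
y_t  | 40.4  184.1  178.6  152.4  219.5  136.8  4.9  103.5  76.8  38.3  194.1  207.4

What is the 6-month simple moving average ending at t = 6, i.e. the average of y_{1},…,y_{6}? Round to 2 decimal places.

151.97

Sum of periods 1–6: 40.4 + 184.1 + 178.6 + 152.4 + 219.5 + 136.8 = 911.8
Divide by 6: 911.8 / 6 = 151.97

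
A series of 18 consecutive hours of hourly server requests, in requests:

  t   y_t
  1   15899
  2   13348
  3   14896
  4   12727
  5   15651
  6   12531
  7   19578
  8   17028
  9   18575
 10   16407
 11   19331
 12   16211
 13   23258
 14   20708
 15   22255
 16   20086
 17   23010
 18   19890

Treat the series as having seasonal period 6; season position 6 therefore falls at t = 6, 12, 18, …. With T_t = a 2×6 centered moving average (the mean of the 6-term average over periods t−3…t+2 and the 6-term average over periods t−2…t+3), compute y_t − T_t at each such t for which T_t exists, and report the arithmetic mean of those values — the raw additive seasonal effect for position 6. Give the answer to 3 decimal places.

-3177.375

Season position 6 occurs at t = 6, 12 (where T_t is defined).
t=6: T_6 = 15708.41667; y_6 − T_6 = 12531 − 15708.41667 = -3177.41667
t=12: T_12 = 19388.33333; y_12 − T_12 = 16211 − 19388.33333 = -3177.33333
Mean deviation: (-3177.41667 + -3177.33333) / 2 = -3177.375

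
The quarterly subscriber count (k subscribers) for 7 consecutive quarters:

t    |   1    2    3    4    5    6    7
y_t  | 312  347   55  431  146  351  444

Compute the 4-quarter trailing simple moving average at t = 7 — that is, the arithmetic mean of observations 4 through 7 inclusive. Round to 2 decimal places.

Sum of periods 4–7: 431 + 146 + 351 + 444 = 1372
Divide by 4: 1372 / 4 = 343.00

343.00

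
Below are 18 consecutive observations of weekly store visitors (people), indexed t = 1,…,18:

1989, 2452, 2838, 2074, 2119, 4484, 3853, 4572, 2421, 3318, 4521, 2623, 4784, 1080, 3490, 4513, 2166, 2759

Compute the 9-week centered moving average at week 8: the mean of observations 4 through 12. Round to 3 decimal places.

Sum of periods 4–12: 2074 + 2119 + 4484 + 3853 + 4572 + 2421 + 3318 + 4521 + 2623 = 29985
Divide by 9: 29985 / 9 = 3331.667

3331.667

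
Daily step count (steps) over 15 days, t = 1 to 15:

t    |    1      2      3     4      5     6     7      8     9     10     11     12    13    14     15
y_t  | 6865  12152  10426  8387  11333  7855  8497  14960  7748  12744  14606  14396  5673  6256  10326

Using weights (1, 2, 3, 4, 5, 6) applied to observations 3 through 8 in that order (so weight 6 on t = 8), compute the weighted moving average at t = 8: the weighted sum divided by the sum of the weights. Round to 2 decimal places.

Weighted sum: 1·10426 + 2·8387 + 3·11333 + 4·7855 + 5·8497 + 6·14960 = 10426 + 16774 + 33999 + 31420 + 42485 + 89760 = 224864
Weight total: 1 + 2 + 3 + 4 + 5 + 6 = 21
WMA = 224864 / 21 = 10707.81

10707.81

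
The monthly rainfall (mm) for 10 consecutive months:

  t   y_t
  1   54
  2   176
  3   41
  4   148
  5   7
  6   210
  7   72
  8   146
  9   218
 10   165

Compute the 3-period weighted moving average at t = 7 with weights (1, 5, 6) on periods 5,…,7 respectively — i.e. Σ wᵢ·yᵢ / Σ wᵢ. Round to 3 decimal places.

Weighted sum: 1·7 + 5·210 + 6·72 = 7 + 1050 + 432 = 1489
Weight total: 1 + 5 + 6 = 12
WMA = 1489 / 12 = 124.083

124.083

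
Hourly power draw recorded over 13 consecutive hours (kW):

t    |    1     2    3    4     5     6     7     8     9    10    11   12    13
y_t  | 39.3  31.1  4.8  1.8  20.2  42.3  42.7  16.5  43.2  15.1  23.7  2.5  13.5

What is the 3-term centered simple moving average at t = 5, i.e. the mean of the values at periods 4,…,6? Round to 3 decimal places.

Sum of periods 4–6: 1.8 + 20.2 + 42.3 = 64.3
Divide by 3: 64.3 / 3 = 21.433

21.433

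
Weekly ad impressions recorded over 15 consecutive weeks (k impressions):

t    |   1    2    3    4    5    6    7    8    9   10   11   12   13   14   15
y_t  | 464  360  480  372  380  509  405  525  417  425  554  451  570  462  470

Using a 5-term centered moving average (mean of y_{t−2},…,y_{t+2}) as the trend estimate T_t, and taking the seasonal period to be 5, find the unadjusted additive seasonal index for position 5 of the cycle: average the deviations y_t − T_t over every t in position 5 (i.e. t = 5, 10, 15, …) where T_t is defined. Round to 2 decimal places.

Season position 5 occurs at t = 5, 10 (where T_t is defined).
t=5: T_5 = 429.2000; y_5 − T_5 = 380 − 429.2000 = -49.2000
t=10: T_10 = 474.4000; y_10 − T_10 = 425 − 474.4000 = -49.4000
Mean deviation: (-49.2000 + -49.4000) / 2 = -49.30

-49.30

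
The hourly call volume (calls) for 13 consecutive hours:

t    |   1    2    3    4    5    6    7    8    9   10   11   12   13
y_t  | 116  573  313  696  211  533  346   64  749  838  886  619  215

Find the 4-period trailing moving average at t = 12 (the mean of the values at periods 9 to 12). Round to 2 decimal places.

773.00

Sum of periods 9–12: 749 + 838 + 886 + 619 = 3092
Divide by 4: 3092 / 4 = 773.00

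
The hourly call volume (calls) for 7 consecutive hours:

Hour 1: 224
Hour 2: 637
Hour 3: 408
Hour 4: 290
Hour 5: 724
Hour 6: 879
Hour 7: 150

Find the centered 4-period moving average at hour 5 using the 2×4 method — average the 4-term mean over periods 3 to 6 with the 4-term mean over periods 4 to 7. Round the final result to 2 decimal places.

543.00

Sum over 3–6: 408 + 290 + 724 + 879 = 2301
Sum over 4–7: 290 + 724 + 879 + 150 = 2043
CMA at t=5 = (2301 + 2043) / (2·4) = 4344 / 8 = 543.00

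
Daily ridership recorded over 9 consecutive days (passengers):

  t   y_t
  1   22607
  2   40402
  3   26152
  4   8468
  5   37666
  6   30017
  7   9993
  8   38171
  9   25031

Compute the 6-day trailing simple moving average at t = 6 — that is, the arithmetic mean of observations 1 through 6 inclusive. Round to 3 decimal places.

27552.000

Sum of periods 1–6: 22607 + 40402 + 26152 + 8468 + 37666 + 30017 = 165312
Divide by 6: 165312 / 6 = 27552.000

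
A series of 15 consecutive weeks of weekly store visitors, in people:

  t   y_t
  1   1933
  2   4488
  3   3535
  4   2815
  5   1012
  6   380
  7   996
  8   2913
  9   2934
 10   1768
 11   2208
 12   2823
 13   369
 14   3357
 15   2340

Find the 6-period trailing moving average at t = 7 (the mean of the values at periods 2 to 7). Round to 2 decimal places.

Sum of periods 2–7: 4488 + 3535 + 2815 + 1012 + 380 + 996 = 13226
Divide by 6: 13226 / 6 = 2204.33

2204.33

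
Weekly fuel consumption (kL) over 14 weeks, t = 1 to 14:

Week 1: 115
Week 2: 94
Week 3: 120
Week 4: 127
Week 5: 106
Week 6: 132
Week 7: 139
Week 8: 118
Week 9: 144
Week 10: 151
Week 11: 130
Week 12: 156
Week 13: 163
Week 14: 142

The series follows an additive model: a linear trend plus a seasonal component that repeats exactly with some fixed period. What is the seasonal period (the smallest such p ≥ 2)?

First differences y_{t+1} − y_t: -21, 26, 7, -21, 26, 7, -21, 26, …
The difference pattern repeats every 3 terms and not for any smaller step, so p = 3.

3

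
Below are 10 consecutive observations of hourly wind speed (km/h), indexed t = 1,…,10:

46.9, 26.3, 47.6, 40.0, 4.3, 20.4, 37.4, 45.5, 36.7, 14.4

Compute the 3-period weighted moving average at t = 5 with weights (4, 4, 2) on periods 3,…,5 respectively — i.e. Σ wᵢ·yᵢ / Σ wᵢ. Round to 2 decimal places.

Weighted sum: 4·47.6 + 4·40.0 + 2·4.3 = 190.4 + 160.0 + 8.6 = 359.0
Weight total: 4 + 4 + 2 = 10
WMA = 359.0 / 10 = 35.90

35.90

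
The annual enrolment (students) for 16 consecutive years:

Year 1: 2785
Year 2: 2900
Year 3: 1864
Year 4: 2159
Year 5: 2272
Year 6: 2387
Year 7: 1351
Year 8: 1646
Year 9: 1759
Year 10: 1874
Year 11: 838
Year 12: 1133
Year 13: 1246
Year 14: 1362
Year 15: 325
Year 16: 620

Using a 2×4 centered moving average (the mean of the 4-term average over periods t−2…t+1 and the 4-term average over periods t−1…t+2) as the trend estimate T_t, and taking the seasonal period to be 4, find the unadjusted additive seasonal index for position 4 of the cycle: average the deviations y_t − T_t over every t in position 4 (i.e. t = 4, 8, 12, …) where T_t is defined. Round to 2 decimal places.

-75.67

Season position 4 occurs at t = 4, 8, 12 (where T_t is defined).
t=4: T_4 = 2234.6250; y_4 − T_4 = 2159 − 2234.6250 = -75.6250
t=8: T_8 = 1721.6250; y_8 − T_8 = 1646 − 1721.6250 = -75.6250
t=12: T_12 = 1208.7500; y_12 − T_12 = 1133 − 1208.7500 = -75.7500
Mean deviation: (-75.6250 + -75.6250 + -75.7500) / 3 = -75.67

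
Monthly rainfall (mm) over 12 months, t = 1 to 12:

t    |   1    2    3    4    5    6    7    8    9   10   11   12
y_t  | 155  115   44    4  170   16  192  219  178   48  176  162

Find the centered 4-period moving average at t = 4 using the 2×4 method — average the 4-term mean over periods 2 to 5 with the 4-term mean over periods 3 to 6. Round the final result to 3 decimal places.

70.875

Sum over 2–5: 115 + 44 + 4 + 170 = 333
Sum over 3–6: 44 + 4 + 170 + 16 = 234
CMA at t=4 = (333 + 234) / (2·4) = 567 / 8 = 70.875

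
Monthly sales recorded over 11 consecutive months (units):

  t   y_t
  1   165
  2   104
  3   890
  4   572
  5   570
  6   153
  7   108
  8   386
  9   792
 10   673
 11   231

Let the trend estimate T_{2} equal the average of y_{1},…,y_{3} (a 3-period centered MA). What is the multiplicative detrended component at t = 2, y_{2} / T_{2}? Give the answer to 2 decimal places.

Trend T_2 = (165 + 104 + 890) / 3 = 1159/3 = 386.3333
Ratio to trend: 104 / 386.3333 = 0.27

0.27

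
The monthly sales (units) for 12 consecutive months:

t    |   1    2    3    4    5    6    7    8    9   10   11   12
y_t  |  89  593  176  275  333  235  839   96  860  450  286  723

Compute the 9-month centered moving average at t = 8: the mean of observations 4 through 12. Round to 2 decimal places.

Sum of periods 4–12: 275 + 333 + 235 + 839 + 96 + 860 + 450 + 286 + 723 = 4097
Divide by 9: 4097 / 9 = 455.22

455.22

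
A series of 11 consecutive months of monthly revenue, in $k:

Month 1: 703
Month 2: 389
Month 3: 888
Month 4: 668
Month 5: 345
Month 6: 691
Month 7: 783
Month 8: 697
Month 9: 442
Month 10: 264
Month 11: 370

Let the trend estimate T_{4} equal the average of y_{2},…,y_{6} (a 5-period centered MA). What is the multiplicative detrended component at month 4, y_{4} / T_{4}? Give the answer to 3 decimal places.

1.120

Trend T_4 = (389 + 888 + 668 + 345 + 691) / 5 = 2981/5 = 596.20000
Ratio to trend: 668 / 596.20000 = 1.120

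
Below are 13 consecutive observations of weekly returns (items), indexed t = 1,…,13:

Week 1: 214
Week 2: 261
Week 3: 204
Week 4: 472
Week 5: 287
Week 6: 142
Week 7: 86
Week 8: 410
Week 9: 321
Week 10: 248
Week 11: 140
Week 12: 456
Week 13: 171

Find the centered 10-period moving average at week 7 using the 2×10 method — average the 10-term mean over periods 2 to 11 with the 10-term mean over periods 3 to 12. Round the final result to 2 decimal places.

Sum over 2–11: 261 + 204 + 472 + 287 + 142 + 86 + 410 + 321 + 248 + 140 = 2571
Sum over 3–12: 204 + 472 + 287 + 142 + 86 + 410 + 321 + 248 + 140 + 456 = 2766
CMA at t=7 = (2571 + 2766) / (2·10) = 5337 / 20 = 266.85

266.85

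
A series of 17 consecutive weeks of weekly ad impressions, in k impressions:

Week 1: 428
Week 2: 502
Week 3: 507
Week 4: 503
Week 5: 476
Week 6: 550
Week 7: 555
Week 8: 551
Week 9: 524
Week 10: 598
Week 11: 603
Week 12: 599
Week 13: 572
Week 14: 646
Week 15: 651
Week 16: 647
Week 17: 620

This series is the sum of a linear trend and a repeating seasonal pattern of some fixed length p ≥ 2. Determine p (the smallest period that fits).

First differences y_{t+1} − y_t: 74, 5, -4, -27, 74, 5, -4, -27, 74, 5, …
The difference pattern repeats every 4 terms and not for any smaller step, so p = 4.

4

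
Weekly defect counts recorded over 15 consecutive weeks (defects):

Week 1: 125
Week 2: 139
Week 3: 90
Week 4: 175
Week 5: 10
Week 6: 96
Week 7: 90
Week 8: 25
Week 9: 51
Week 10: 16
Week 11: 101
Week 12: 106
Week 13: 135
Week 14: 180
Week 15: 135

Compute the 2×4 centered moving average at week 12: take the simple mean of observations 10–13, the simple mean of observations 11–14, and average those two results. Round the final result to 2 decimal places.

110.00

Sum over 10–13: 16 + 101 + 106 + 135 = 358
Sum over 11–14: 101 + 106 + 135 + 180 = 522
CMA at t=12 = (358 + 522) / (2·4) = 880 / 8 = 110.00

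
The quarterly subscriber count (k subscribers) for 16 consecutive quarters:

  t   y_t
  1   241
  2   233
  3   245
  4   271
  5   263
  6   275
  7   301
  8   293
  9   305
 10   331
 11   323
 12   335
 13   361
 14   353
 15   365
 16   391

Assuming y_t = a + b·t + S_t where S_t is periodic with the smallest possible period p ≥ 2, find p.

First differences y_{t+1} − y_t: -8, 12, 26, -8, 12, 26, -8, 12, …
The difference pattern repeats every 3 terms and not for any smaller step, so p = 3.

3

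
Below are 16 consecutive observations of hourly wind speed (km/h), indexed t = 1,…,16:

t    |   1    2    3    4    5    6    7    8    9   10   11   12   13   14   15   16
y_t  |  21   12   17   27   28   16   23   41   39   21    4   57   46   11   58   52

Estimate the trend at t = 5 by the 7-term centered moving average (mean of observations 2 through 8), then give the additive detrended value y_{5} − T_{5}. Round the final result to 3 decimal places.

Trend T_5 = (12 + 17 + 27 + 28 + 16 + 23 + 41) / 7 = 164/7 = 23.42857
Detrended value: 28 − 23.42857 = 4.571

4.571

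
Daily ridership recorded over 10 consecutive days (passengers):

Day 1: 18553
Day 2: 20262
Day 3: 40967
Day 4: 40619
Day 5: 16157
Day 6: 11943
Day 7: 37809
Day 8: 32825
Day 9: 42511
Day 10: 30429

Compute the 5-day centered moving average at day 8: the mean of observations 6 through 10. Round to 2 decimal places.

Sum of periods 6–10: 11943 + 37809 + 32825 + 42511 + 30429 = 155517
Divide by 5: 155517 / 5 = 31103.40

31103.40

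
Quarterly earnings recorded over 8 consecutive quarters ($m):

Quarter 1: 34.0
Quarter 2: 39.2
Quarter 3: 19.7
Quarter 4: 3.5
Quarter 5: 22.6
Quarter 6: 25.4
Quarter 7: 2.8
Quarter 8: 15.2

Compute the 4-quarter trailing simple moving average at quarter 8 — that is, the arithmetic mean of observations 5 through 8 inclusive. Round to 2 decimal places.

Sum of periods 5–8: 22.6 + 25.4 + 2.8 + 15.2 = 66.0
Divide by 4: 66.0 / 4 = 16.50

16.50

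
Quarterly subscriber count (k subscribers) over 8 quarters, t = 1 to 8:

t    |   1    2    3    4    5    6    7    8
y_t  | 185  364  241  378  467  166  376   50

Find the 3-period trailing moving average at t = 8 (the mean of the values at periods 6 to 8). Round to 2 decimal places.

Sum of periods 6–8: 166 + 376 + 50 = 592
Divide by 3: 592 / 3 = 197.33

197.33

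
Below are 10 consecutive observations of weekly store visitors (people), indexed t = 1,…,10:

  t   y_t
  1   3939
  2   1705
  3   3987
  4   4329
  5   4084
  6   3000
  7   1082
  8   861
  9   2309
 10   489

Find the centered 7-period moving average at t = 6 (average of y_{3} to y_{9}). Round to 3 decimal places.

2807.429

Sum of periods 3–9: 3987 + 4329 + 4084 + 3000 + 1082 + 861 + 2309 = 19652
Divide by 7: 19652 / 7 = 2807.429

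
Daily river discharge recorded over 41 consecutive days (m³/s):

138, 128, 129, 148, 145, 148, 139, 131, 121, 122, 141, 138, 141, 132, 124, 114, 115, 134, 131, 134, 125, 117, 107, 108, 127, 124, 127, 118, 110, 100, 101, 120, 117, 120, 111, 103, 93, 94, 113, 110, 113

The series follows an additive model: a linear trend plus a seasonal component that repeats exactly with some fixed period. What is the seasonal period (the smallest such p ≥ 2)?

7

First differences y_{t+1} − y_t: -10, 1, 19, -3, 3, -9, -8, -10, 1, 19, -3, 3, -9, -8, -10, 1, …
The difference pattern repeats every 7 terms and not for any smaller step, so p = 7.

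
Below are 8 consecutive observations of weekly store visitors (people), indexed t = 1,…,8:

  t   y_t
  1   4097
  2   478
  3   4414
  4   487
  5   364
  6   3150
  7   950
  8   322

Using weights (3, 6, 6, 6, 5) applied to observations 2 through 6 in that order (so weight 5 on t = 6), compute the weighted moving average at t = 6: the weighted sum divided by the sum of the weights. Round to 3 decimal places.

Weighted sum: 3·478 + 6·4414 + 6·487 + 6·364 + 5·3150 = 1434 + 26484 + 2922 + 2184 + 15750 = 48774
Weight total: 3 + 6 + 6 + 6 + 5 = 26
WMA = 48774 / 26 = 1875.923

1875.923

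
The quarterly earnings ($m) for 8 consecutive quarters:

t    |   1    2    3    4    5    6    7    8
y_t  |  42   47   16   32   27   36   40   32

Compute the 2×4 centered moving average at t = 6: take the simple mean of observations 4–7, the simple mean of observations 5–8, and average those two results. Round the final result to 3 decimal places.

33.750

Sum over 4–7: 32 + 27 + 36 + 40 = 135
Sum over 5–8: 27 + 36 + 40 + 32 = 135
CMA at t=6 = (135 + 135) / (2·4) = 270 / 8 = 33.750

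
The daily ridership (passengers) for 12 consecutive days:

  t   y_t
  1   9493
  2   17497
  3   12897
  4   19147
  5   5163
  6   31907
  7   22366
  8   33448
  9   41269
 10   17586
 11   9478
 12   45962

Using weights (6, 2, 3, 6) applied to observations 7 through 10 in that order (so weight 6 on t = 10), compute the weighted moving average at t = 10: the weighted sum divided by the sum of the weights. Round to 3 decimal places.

25318.529

Weighted sum: 6·22366 + 2·33448 + 3·41269 + 6·17586 = 134196 + 66896 + 123807 + 105516 = 430415
Weight total: 6 + 2 + 3 + 6 = 17
WMA = 430415 / 17 = 25318.529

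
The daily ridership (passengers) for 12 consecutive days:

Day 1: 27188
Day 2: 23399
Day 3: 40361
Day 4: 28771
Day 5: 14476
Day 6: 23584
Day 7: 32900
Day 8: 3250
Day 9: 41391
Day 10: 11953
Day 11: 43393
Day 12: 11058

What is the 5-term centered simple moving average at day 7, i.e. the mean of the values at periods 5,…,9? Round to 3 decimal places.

Sum of periods 5–9: 14476 + 23584 + 32900 + 3250 + 41391 = 115601
Divide by 5: 115601 / 5 = 23120.200

23120.200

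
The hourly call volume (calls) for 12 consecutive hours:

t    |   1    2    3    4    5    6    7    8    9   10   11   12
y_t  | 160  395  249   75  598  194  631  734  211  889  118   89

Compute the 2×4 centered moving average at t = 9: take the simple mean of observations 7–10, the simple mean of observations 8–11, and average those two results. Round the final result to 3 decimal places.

552.125

Sum over 7–10: 631 + 734 + 211 + 889 = 2465
Sum over 8–11: 734 + 211 + 889 + 118 = 1952
CMA at t=9 = (2465 + 1952) / (2·4) = 4417 / 8 = 552.125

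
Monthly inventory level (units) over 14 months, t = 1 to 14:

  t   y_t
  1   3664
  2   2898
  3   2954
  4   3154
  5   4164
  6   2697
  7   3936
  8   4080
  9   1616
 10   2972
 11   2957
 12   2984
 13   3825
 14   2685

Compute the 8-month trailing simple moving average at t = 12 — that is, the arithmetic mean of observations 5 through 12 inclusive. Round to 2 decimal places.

Sum of periods 5–12: 4164 + 2697 + 3936 + 4080 + 1616 + 2972 + 2957 + 2984 = 25406
Divide by 8: 25406 / 8 = 3175.75

3175.75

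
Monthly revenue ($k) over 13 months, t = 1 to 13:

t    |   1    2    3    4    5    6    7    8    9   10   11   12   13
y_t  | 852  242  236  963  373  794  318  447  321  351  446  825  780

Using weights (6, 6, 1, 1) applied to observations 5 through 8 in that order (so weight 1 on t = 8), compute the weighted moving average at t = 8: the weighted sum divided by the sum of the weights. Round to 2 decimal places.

Weighted sum: 6·373 + 6·794 + 1·318 + 1·447 = 2238 + 4764 + 318 + 447 = 7767
Weight total: 6 + 6 + 1 + 1 = 14
WMA = 7767 / 14 = 554.79

554.79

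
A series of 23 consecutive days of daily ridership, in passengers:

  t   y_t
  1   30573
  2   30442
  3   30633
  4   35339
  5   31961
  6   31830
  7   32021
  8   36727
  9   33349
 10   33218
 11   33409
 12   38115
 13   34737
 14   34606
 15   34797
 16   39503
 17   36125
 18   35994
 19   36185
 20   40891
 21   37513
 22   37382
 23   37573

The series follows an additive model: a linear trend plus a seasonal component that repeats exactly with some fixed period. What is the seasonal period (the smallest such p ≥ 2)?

4

First differences y_{t+1} − y_t: -131, 191, 4706, -3378, -131, 191, 4706, -3378, -131, 191, …
The difference pattern repeats every 4 terms and not for any smaller step, so p = 4.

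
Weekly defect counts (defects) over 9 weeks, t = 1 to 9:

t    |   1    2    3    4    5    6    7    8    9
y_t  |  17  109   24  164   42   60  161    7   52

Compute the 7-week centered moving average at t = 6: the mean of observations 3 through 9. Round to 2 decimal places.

Sum of periods 3–9: 24 + 164 + 42 + 60 + 161 + 7 + 52 = 510
Divide by 7: 510 / 7 = 72.86

72.86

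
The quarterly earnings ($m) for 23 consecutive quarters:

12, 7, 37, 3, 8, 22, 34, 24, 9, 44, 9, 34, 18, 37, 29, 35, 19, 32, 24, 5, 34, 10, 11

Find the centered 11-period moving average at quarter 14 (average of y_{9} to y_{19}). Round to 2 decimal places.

26.36

Sum of periods 9–19: 9 + 44 + 9 + 34 + 18 + 37 + 29 + 35 + 19 + 32 + 24 = 290
Divide by 11: 290 / 11 = 26.36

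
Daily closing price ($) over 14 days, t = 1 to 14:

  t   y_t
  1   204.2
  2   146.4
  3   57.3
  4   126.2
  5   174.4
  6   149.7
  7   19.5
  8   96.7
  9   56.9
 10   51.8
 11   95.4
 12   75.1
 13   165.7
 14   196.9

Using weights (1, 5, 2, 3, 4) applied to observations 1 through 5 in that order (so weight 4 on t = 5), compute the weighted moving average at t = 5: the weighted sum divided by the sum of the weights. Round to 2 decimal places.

Weighted sum: 1·204.2 + 5·146.4 + 2·57.3 + 3·126.2 + 4·174.4 = 204.2 + 732.0 + 114.6 + 378.6 + 697.6 = 2127.0
Weight total: 1 + 5 + 2 + 3 + 4 = 15
WMA = 2127.0 / 15 = 141.80

141.80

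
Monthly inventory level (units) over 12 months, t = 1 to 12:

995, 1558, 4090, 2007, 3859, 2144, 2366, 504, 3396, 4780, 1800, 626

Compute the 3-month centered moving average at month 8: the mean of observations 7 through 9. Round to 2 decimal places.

2088.67

Sum of periods 7–9: 2366 + 504 + 3396 = 6266
Divide by 3: 6266 / 3 = 2088.67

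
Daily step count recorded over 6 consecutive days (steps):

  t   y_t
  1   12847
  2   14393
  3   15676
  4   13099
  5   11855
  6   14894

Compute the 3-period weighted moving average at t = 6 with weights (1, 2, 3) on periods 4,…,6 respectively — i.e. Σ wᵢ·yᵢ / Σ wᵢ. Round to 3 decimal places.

13581.833

Weighted sum: 1·13099 + 2·11855 + 3·14894 = 13099 + 23710 + 44682 = 81491
Weight total: 1 + 2 + 3 = 6
WMA = 81491 / 6 = 13581.833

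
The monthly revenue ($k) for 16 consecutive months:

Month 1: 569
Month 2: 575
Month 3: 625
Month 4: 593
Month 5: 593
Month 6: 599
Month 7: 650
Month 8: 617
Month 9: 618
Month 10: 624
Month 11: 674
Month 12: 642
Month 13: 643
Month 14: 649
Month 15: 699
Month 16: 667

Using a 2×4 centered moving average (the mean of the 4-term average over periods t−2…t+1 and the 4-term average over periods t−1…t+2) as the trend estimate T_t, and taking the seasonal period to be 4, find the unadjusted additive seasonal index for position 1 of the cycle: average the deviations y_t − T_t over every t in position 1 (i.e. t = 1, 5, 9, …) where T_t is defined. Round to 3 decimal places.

-12.333

Season position 1 occurs at t = 5, 9, 13 (where T_t is defined).
t=5: T_5 = 605.62500; y_5 − T_5 = 593 − 605.62500 = -12.62500
t=9: T_9 = 630.25000; y_9 − T_9 = 618 − 630.25000 = -12.25000
t=13: T_13 = 655.12500; y_13 − T_13 = 643 − 655.12500 = -12.12500
Mean deviation: (-12.62500 + -12.25000 + -12.12500) / 3 = -12.333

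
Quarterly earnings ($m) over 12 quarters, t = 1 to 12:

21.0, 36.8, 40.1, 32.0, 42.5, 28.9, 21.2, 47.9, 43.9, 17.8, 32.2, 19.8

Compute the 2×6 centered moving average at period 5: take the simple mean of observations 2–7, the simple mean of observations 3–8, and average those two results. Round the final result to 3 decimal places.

Sum over 2–7: 36.8 + 40.1 + 32.0 + 42.5 + 28.9 + 21.2 = 201.5
Sum over 3–8: 40.1 + 32.0 + 42.5 + 28.9 + 21.2 + 47.9 = 212.6
CMA at t=5 = (201.5 + 212.6) / (2·6) = 414.1 / 12 = 34.508

34.508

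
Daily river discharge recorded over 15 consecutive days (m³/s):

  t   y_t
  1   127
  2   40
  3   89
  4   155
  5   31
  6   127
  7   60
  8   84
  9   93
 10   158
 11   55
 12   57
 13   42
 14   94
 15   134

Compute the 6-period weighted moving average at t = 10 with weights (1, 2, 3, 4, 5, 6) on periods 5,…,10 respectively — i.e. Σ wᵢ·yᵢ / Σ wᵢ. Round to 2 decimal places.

Weighted sum: 1·31 + 2·127 + 3·60 + 4·84 + 5·93 + 6·158 = 31 + 254 + 180 + 336 + 465 + 948 = 2214
Weight total: 1 + 2 + 3 + 4 + 5 + 6 = 21
WMA = 2214 / 21 = 105.43

105.43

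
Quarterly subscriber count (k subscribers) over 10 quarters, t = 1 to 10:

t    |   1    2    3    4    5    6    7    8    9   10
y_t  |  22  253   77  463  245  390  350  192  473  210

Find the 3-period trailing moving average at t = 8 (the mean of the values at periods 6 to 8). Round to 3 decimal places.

Sum of periods 6–8: 390 + 350 + 192 = 932
Divide by 3: 932 / 3 = 310.667

310.667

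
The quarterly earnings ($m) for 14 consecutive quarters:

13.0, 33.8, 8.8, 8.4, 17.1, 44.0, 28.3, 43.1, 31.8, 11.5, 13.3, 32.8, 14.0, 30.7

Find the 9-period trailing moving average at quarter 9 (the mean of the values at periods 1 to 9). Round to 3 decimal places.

Sum of periods 1–9: 13.0 + 33.8 + 8.8 + 8.4 + 17.1 + 44.0 + 28.3 + 43.1 + 31.8 = 228.3
Divide by 9: 228.3 / 9 = 25.367

25.367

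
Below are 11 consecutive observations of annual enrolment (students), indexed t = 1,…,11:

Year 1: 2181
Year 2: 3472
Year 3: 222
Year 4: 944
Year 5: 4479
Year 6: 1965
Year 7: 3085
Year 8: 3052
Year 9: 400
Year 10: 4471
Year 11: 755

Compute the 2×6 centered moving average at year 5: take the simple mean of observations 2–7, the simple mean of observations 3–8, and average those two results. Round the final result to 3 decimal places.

2326.167

Sum over 2–7: 3472 + 222 + 944 + 4479 + 1965 + 3085 = 14167
Sum over 3–8: 222 + 944 + 4479 + 1965 + 3085 + 3052 = 13747
CMA at t=5 = (14167 + 13747) / (2·6) = 27914 / 12 = 2326.167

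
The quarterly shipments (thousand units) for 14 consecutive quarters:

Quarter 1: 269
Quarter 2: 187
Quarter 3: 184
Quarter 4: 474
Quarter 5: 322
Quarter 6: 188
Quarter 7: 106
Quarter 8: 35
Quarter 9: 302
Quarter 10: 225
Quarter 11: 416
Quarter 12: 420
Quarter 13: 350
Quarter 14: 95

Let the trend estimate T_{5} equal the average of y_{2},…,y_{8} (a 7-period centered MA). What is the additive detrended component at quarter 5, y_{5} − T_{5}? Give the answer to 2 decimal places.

Trend T_5 = (187 + 184 + 474 + 322 + 188 + 106 + 35) / 7 = 1496/7 = 213.7143
Detrended value: 322 − 213.7143 = 108.29

108.29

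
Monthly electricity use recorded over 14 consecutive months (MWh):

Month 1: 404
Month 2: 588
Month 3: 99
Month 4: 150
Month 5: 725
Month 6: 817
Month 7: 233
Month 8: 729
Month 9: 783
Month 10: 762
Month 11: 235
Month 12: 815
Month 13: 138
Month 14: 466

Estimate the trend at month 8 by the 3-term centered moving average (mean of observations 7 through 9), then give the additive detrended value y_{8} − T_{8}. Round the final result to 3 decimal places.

Trend T_8 = (233 + 729 + 783) / 3 = 1745/3 = 581.66667
Detrended value: 729 − 581.66667 = 147.333

147.333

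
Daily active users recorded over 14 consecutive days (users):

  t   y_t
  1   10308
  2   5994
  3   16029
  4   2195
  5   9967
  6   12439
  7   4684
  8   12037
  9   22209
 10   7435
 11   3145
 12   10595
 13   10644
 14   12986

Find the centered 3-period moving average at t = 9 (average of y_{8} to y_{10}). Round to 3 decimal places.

Sum of periods 8–10: 12037 + 22209 + 7435 = 41681
Divide by 3: 41681 / 3 = 13893.667

13893.667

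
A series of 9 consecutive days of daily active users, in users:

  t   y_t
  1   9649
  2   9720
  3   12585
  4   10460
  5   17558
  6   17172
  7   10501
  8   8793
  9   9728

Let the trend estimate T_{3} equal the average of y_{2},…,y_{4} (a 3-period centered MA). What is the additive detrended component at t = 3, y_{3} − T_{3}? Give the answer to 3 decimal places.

1663.333

Trend T_3 = (9720 + 12585 + 10460) / 3 = 32765/3 = 10921.66667
Detrended value: 12585 − 10921.66667 = 1663.333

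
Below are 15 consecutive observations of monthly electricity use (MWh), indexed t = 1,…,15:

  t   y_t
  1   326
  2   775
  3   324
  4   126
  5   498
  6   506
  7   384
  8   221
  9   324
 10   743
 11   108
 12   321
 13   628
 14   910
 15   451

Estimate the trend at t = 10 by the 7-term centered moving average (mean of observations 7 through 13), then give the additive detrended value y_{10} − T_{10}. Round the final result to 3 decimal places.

Trend T_10 = (384 + 221 + 324 + 743 + 108 + 321 + 628) / 7 = 2729/7 = 389.85714
Detrended value: 743 − 389.85714 = 353.143

353.143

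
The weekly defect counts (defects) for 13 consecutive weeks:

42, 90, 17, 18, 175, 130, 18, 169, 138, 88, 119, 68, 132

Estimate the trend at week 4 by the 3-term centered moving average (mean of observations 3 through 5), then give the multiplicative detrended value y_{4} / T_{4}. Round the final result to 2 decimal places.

0.26

Trend T_4 = (17 + 18 + 175) / 3 = 210/3 = 70.0000
Ratio to trend: 18 / 70.0000 = 0.26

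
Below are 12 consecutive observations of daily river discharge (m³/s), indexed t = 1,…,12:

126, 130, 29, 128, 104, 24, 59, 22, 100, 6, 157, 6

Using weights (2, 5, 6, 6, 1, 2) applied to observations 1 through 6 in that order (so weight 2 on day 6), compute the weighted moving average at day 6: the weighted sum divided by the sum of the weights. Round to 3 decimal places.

90.727

Weighted sum: 2·126 + 5·130 + 6·29 + 6·128 + 1·104 + 2·24 = 252 + 650 + 174 + 768 + 104 + 48 = 1996
Weight total: 2 + 5 + 6 + 6 + 1 + 2 = 22
WMA = 1996 / 22 = 90.727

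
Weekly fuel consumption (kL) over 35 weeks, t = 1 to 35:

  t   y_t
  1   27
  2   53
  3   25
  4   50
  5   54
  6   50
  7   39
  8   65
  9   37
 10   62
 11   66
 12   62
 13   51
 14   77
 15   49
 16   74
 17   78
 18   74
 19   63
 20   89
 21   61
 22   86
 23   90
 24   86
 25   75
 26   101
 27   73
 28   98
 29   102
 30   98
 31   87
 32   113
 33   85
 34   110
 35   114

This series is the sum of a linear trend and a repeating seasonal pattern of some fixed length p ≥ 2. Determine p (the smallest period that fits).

6

First differences y_{t+1} − y_t: 26, -28, 25, 4, -4, -11, 26, -28, 25, 4, -4, -11, 26, -28, …
The difference pattern repeats every 6 terms and not for any smaller step, so p = 6.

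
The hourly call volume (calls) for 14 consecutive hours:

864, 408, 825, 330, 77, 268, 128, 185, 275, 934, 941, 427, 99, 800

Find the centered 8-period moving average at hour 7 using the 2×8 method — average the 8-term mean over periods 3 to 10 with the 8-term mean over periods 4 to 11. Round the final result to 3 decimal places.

385.000

Sum over 3–10: 825 + 330 + 77 + 268 + 128 + 185 + 275 + 934 = 3022
Sum over 4–11: 330 + 77 + 268 + 128 + 185 + 275 + 934 + 941 = 3138
CMA at t=7 = (3022 + 3138) / (2·8) = 6160 / 16 = 385.000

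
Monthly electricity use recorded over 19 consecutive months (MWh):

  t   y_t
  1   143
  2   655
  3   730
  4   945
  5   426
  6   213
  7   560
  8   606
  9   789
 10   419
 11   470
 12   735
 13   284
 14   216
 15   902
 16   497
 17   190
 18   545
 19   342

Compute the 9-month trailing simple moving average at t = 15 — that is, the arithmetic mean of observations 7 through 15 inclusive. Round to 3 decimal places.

553.444

Sum of periods 7–15: 560 + 606 + 789 + 419 + 470 + 735 + 284 + 216 + 902 = 4981
Divide by 9: 4981 / 9 = 553.444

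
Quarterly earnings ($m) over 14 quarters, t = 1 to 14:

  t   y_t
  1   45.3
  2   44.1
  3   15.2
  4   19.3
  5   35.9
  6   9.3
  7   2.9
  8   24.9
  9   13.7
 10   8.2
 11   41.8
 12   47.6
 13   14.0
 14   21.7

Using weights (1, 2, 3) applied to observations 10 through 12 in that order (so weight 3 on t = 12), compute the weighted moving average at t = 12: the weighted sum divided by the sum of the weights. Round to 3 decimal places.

39.100

Weighted sum: 1·8.2 + 2·41.8 + 3·47.6 = 8.2 + 83.6 + 142.8 = 234.6
Weight total: 1 + 2 + 3 = 6
WMA = 234.6 / 6 = 39.100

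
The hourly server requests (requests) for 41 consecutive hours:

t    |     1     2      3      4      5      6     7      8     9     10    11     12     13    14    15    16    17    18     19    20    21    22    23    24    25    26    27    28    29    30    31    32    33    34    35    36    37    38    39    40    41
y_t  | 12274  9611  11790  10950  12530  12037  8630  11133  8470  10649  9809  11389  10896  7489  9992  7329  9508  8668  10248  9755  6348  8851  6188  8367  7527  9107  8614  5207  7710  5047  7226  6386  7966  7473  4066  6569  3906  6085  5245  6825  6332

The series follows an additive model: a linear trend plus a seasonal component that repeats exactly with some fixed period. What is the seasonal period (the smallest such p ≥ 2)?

7

First differences y_{t+1} − y_t: -2663, 2179, -840, 1580, -493, -3407, 2503, -2663, 2179, -840, 1580, -493, -3407, 2503, -2663, 2179, …
The difference pattern repeats every 7 terms and not for any smaller step, so p = 7.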